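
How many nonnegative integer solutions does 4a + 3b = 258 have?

gcd(4, 3) = 1  (4 = 1×3 + 1, 3 = 3×1).
Back-substituting, 4×(1) + 3×(-1) = 1.
Scale by 258: one solution is (258, -258). Reduce a mod 3: (0, 86).
General: a = 0 + 3t, b = 86 - 4t.
a ≥ 0 ⇒ t ≥ 0; b ≥ 0 ⇒ t ≤ 21. So t ∈ [0, 21]: 22 solutions.

22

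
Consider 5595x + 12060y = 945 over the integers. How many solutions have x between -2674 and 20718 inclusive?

gcd(12060, 5595) = 15.
By Bézout, 5595×(97) + 12060×(-45) = 15.
Particular solution: (483, -224).
General solution: x = 483 + 804t, y = -224 - 373t for integer t.
-2674 ≤ 483 + 804t ≤ 20718 gives t ∈ [-3, 25], which is 29 values.

29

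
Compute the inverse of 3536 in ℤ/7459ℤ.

6052

gcd(7459, 3536) = 1  (7459 = 2×3536 + 387, 3536 = 9×387 + 53, 387 = 7×53 + 16, 53 = 3×16 + 5, 16 = 3×5 + 1, 5 = 5×1).
Back-substituting, 3536×(-1407) + 7459×(667) = 1.
So 3536×-1407 ≡ 1 (mod 7459), and -1407 mod 7459 = 6052.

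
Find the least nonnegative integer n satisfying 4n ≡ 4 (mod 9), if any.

gcd(9, 4):
  9 = 2×4 + 1
  4 = 4×1
so gcd(9, 4) = 1.
1 divides 4, so solutions exist.
Back-substitute for Bézout coefficients:
  1 = 9 - 2×4
  ... = 4×(-2) + 9×(1)
So 4×(-2) ≡ 1 (mod 9); multiply by 4: n ≡ -8 (mod 9).
Smallest nonnegative: n = -8 mod 9 = 1.

1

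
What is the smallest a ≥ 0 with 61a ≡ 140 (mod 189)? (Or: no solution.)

gcd(189, 61) = 1  (189 = 3×61 + 6, 61 = 10×6 + 1, 6 = 6×1).
1 divides 140, so solutions exist.
Back-substituting, 61×(31) + 189×(-10) = 1.
So 61×(31) ≡ 1 (mod 189); multiply by 140: a ≡ 4340 (mod 189).
Smallest nonnegative: a = 4340 mod 189 = 182.

182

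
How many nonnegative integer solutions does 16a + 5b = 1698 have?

21

gcd(16, 5) = 1.
By Bézout, 16×(1) + 5×(-3) = 1.
One solution: (3, 330).
General: a = 3 + 5t, b = 330 - 16t.
a ≥ 0 ⇒ t ≥ 0; b ≥ 0 ⇒ t ≤ 20. So t ∈ [0, 20]: 21 solutions.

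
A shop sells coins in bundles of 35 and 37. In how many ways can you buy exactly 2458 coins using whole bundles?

Need nonnegative integers with 35j + 37k = 2458.
gcd(35, 37) = 1, and 35·(18) + 37·(-17) = 1.
So (j₀, k₀) = (44244, -41786); general j = 44244 + 37t, k = -41786 - 35t.
j ≥ 0 ⇒ t ≥ -1195; k ≥ 0 ⇒ t ≤ -1194. That's 2 values of t.

2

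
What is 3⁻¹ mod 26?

9

gcd(26, 3) = 1.
By Bézout, 3·(9) + 26·(-1) = 1.
So 3·9 ≡ 1 (mod 26), and 9 mod 26 = 9.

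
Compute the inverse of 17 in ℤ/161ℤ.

19

gcd(161, 17) = 1.
By Bézout, 17·(19) + 161·(-2) = 1.
So 17·19 ≡ 1 (mod 161), and 19 mod 161 = 19.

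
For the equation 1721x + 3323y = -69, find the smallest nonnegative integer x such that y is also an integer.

1786

gcd(3323, 1721) = 1  (3323 = 1×1721 + 1602, 1721 = 1×1602 + 119, 1602 = 13×119 + 55, 119 = 2×55 + 9, 55 = 6×9 + 1, 9 = 9×1).
1 divides -69, so solutions exist.
Back-substituting, 1721×(-363) + 3323×(188) = 1.
Scale by -69/1 = -69: (x₀, y₀) = (25047, -12972).
General solution: x = 25047 + 3323t, y = -12972 - 1721t for integer t.
x ≥ 0: smallest is 25047 mod 3323 = 1786 (at t = -7), with y = -925.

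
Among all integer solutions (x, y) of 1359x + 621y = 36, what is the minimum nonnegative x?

64

gcd(1359, 621):
  1359 = 2*621 + 117
  621 = 5*117 + 36
  117 = 3*36 + 9
  36 = 4*9
so gcd(1359, 621) = 9.
9 divides 36, so solutions exist.
Back-substitute for Bézout coefficients:
  9 = 117 - 3*36
  ... = 1359*(16) + 621*(-35)
Scale by 36/9 = 4: (x₀, y₀) = (64, -140).
General solution: x = 64 + 69t, y = -140 - 151t for integer t.
x ≥ 0: smallest is 64 mod 69 = 64 (at t = 0), with y = -140.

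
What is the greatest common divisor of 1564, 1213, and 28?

gcd(1564, 1213):
  1564 = 1*1213 + 351
  1213 = 3*351 + 160
  351 = 2*160 + 31
  160 = 5*31 + 5
  31 = 6*5 + 1
  5 = 5*1
so gcd(1564, 1213) = 1.
gcd(1, 28) = 1.

1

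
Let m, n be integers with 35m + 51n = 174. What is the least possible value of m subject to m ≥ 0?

gcd(51, 35):
  51 = 1*35 + 16
  35 = 2*16 + 3
  16 = 5*3 + 1
  3 = 3*1
so gcd(51, 35) = 1.
1 divides 174, so solutions exist.
Back-substitute for Bézout coefficients:
  1 = 16 - 5*3
  ... = 35*(-16) + 51*(11)
Scale by 174/1 = 174: (m₀, n₀) = (-2784, 1914).
General solution: m = -2784 + 51t, n = 1914 - 35t for integer t.
m ≥ 0: smallest is -2784 mod 51 = 21 (at t = 55), with n = -11.

21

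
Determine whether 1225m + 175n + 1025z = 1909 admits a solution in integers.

no

gcd(1225, 175) = 175.
gcd(175, 1025) = 25.
25 does not divide 1909 (remainder 9), so no integer solutions.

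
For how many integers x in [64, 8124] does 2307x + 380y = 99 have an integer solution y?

21

gcd(2307, 380):
  2307 = 6×380 + 27
  380 = 14×27 + 2
  27 = 13×2 + 1
  2 = 2×1
so gcd(2307, 380) = 1.
Back-substitute for Bézout coefficients:
  1 = 27 - 13×2
  ... = 2307×(183) + 380×(-1111)
Scale by 99: particular solution (18117, -109989); reduce x mod 380: (257, -1560).
General solution: x = 257 + 380t, y = -1560 - 2307t for integer t.
64 ≤ 257 + 380t ≤ 8124 gives t ∈ [0, 20], which is 21 values.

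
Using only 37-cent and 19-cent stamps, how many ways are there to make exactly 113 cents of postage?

1

Need nonnegative integers with 37j + 19k = 113.
gcd(37, 19) = 1, and 37·(-1) + 19·(2) = 1.
So (j₀, k₀) = (-113, 226); general j = -113 + 19t, k = 226 - 37t.
j ≥ 0 ⇒ t ≥ 6; k ≥ 0 ⇒ t ≤ 6. That's 1 value of t.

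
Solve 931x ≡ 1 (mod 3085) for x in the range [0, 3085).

gcd(3085, 931) = 1.
By Bézout, 931*(-729) + 3085*(220) = 1.
So 931*-729 ≡ 1 (mod 3085), and -729 mod 3085 = 2356.

2356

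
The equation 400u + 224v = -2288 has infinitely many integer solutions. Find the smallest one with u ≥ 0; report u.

gcd(400, 224):
  400 = 1*224 + 176
  224 = 1*176 + 48
  176 = 3*48 + 32
  48 = 1*32 + 16
  32 = 2*16
so gcd(400, 224) = 16.
16 divides -2288, so solutions exist.
Back-substitute for Bézout coefficients:
  16 = 48 - 1*32
  ... = 400*(-5) + 224*(9)
Scale by -2288/16 = -143: (u₀, v₀) = (715, -1287).
General solution: u = 715 + 14t, v = -1287 - 25t for integer t.
u ≥ 0: smallest is 715 mod 14 = 1 (at t = -51), with v = -12.

1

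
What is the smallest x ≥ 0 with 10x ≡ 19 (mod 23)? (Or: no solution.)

gcd(23, 10) = 1  (23 = 2·10 + 3, 10 = 3·3 + 1, 3 = 3·1).
1 divides 19, so solutions exist.
Back-substituting, 10·(7) + 23·(-3) = 1.
So 10·(7) ≡ 1 (mod 23); multiply by 19: x ≡ 133 (mod 23).
Smallest nonnegative: x = 133 mod 23 = 18.

18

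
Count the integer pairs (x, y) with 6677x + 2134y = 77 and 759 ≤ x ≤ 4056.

17

gcd(6677, 2134) = 11  (6677 = 3×2134 + 275, 2134 = 7×275 + 209, 275 = 1×209 + 66, 209 = 3×66 + 11, 66 = 6×11).
Back-substituting, 6677×(-31) + 2134×(97) = 11.
Scale by 7: particular solution (-217, 679); reduce x mod 194: (171, -535).
General solution: x = 171 + 194t, y = -535 - 607t for integer t.
759 ≤ 171 + 194t ≤ 4056 gives t ∈ [4, 20], which is 17 values.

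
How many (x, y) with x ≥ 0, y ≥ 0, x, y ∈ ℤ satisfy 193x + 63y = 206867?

gcd(193, 63) = 1.
By Bézout, 193·(16) + 63·(-49) = 1.
One solution: (41, 3158).
General: x = 41 + 63t, y = 3158 - 193t.
x ≥ 0 ⇒ t ≥ 0; y ≥ 0 ⇒ t ≤ 16. So t ∈ [0, 16]: 17 solutions.

17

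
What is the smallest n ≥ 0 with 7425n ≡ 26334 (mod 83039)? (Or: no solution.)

1614

gcd(83039, 7425) = 11  (83039 = 11*7425 + 1364, 7425 = 5*1364 + 605, 1364 = 2*605 + 154, 605 = 3*154 + 143, 154 = 1*143 + 11, 143 = 13*11).
11 divides 26334, so solutions exist.
Back-substituting, 7425*(-548) + 83039*(49) = 11.
So 7425*(-548) ≡ 11 (mod 83039); multiply by 2394: n ≡ -1311912 (mod 7549).
Smallest nonnegative: n = -1311912 mod 7549 = 1614.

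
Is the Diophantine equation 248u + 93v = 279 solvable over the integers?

gcd(248, 93) = 31  (248 = 2·93 + 62, 93 = 1·62 + 31, 62 = 2·31).
31 divides 279, so integer solutions exist.

yes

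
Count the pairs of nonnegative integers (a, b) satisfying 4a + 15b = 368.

gcd(15, 4) = 1  (15 = 3*4 + 3, 4 = 1*3 + 1, 3 = 3*1).
Back-substituting, 4*(4) + 15*(-1) = 1.
Scale by 368: one solution is (1472, -368). Reduce a mod 15: (2, 24).
General: a = 2 + 15t, b = 24 - 4t.
a ≥ 0 ⇒ t ≥ 0; b ≥ 0 ⇒ t ≤ 6. So t ∈ [0, 6]: 7 solutions.

7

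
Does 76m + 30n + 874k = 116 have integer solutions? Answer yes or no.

gcd(76, 30) = 2.
gcd(2, 874) = 2.
2 divides 116, so integer solutions exist.

yes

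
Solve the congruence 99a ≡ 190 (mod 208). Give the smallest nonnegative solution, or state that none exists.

170

gcd(208, 99) = 1.
1 divides 190, so solutions exist.
By Bézout, 99×(-21) + 208×(10) = 1.
So 99×(-21) ≡ 1 (mod 208); multiply by 190: a ≡ -3990 (mod 208).
Smallest nonnegative: a = -3990 mod 208 = 170.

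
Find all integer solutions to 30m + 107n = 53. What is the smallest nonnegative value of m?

41

gcd(107, 30) = 1.
1 divides 53, so solutions exist.
By Bézout, 30·(25) + 107·(-7) = 1.
Scale by 53/1 = 53: (m₀, n₀) = (1325, -371).
General solution: m = 1325 + 107t, n = -371 - 30t for integer t.
m ≥ 0: smallest is 1325 mod 107 = 41 (at t = -12), with n = -11.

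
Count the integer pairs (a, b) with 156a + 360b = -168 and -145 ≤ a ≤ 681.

gcd(360, 156):
  360 = 2×156 + 48
  156 = 3×48 + 12
  48 = 4×12
so gcd(360, 156) = 12.
Back-substitute for Bézout coefficients:
  12 = 156 - 3×48
  ... = 156×(7) + 360×(-3)
Scale by -14: particular solution (-98, 42); reduce a mod 30: (22, -10).
General solution: a = 22 + 30t, b = -10 - 13t for integer t.
-145 ≤ 22 + 30t ≤ 681 gives t ∈ [-5, 21], which is 27 values.

27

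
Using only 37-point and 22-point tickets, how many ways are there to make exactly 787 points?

1

Need nonnegative integers with 37j + 22k = 787.
gcd(37, 22) = 1, and 37·(3) + 22·(-5) = 1.
So (j₀, k₀) = (2361, -3935); general j = 2361 + 22t, k = -3935 - 37t.
j ≥ 0 ⇒ t ≥ -107; k ≥ 0 ⇒ t ≤ -107. That's 1 value of t.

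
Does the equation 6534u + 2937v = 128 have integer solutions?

gcd(6534, 2937) = 33  (6534 = 2×2937 + 660, 2937 = 4×660 + 297, 660 = 2×297 + 66, 297 = 4×66 + 33, 66 = 2×33).
33 does not divide 128 (remainder 29), so no integer solutions.

no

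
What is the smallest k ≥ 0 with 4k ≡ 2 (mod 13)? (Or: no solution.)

7

gcd(13, 4):
  13 = 3·4 + 1
  4 = 4·1
so gcd(13, 4) = 1.
1 divides 2, so solutions exist.
Back-substitute for Bézout coefficients:
  1 = 13 - 3·4
  ... = 4·(-3) + 13·(1)
So 4·(-3) ≡ 1 (mod 13); multiply by 2: k ≡ -6 (mod 13).
Smallest nonnegative: k = -6 mod 13 = 7.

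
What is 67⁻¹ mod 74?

gcd(74, 67):
  74 = 1*67 + 7
  67 = 9*7 + 4
  7 = 1*4 + 3
  4 = 1*3 + 1
  3 = 3*1
so gcd(74, 67) = 1.
Back-substitute for Bézout coefficients:
  1 = 4 - 1*3
  ... = 67*(21) + 74*(-19)
So 67*21 ≡ 1 (mod 74), and 21 mod 74 = 21.

21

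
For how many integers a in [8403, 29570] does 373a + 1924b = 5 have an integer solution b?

11

gcd(1924, 373):
  1924 = 5*373 + 59
  373 = 6*59 + 19
  59 = 3*19 + 2
  19 = 9*2 + 1
  2 = 2*1
so gcd(1924, 373) = 1.
Back-substitute for Bézout coefficients:
  1 = 19 - 9*2
  ... = 373*(913) + 1924*(-177)
Scale by 5: particular solution (4565, -885); reduce a mod 1924: (717, -139).
General solution: a = 717 + 1924t, b = -139 - 373t for integer t.
8403 ≤ 717 + 1924t ≤ 29570 gives t ∈ [4, 14], which is 11 values.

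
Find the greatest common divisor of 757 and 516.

1

gcd(757, 516) = 1  (757 = 1·516 + 241, 516 = 2·241 + 34, 241 = 7·34 + 3, 34 = 11·3 + 1, 3 = 3·1).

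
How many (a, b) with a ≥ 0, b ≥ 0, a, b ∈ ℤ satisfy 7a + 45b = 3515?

gcd(45, 7) = 1  (45 = 6*7 + 3, 7 = 2*3 + 1, 3 = 3*1).
Back-substituting, 7*(13) + 45*(-2) = 1.
Scale by 3515: one solution is (45695, -7030). Reduce a mod 45: (20, 75).
General: a = 20 + 45t, b = 75 - 7t.
a ≥ 0 ⇒ t ≥ 0; b ≥ 0 ⇒ t ≤ 10. So t ∈ [0, 10]: 11 solutions.

11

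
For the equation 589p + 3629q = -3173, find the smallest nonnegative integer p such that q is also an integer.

gcd(3629, 589) = 19.
19 divides -3173, so solutions exist.
By Bézout, 589·(37) + 3629·(-6) = 19.
Scale by -3173/19 = -167: (p₀, q₀) = (-6179, 1002).
General solution: p = -6179 + 191t, q = 1002 - 31t for integer t.
p ≥ 0: smallest is -6179 mod 191 = 124 (at t = 33), with q = -21.

124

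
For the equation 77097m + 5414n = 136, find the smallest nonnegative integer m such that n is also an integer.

2988

gcd(77097, 5414):
  77097 = 14×5414 + 1301
  5414 = 4×1301 + 210
  1301 = 6×210 + 41
  210 = 5×41 + 5
  41 = 8×5 + 1
  5 = 5×1
so gcd(77097, 5414) = 1.
1 divides 136, so solutions exist.
Back-substitute for Bézout coefficients:
  1 = 41 - 8×5
  ... = 77097×(1057) + 5414×(-15052)
Scale by 136/1 = 136: (m₀, n₀) = (143752, -2047072).
General solution: m = 143752 + 5414t, n = -2047072 - 77097t for integer t.
m ≥ 0: smallest is 143752 mod 5414 = 2988 (at t = -26), with n = -42550.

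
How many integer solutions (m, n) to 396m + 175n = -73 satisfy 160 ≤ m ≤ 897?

5

gcd(396, 175) = 1  (396 = 2·175 + 46, 175 = 3·46 + 37, 46 = 1·37 + 9, 37 = 4·9 + 1, 9 = 9·1).
Back-substituting, 396·(-19) + 175·(43) = 1.
Scale by -73: particular solution (1387, -3139); reduce m mod 175: (162, -367).
General solution: m = 162 + 175t, n = -367 - 396t for integer t.
160 ≤ 162 + 175t ≤ 897 gives t ∈ [0, 4], which is 5 values.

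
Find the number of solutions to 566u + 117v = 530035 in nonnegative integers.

gcd(566, 117) = 1  (566 = 4×117 + 98, 117 = 1×98 + 19, 98 = 5×19 + 3, 19 = 6×3 + 1, 3 = 3×1).
Back-substituting, 566×(-37) + 117×(179) = 1.
Scale by 530035: one solution is (-19611295, 94876265). Reduce u mod 117: (11, 4477).
General: u = 11 + 117t, v = 4477 - 566t.
u ≥ 0 ⇒ t ≥ 0; v ≥ 0 ⇒ t ≤ 7. So t ∈ [0, 7]: 8 solutions.

8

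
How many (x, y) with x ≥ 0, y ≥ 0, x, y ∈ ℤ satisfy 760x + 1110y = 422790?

5

gcd(1110, 760):
  1110 = 1·760 + 350
  760 = 2·350 + 60
  350 = 5·60 + 50
  60 = 1·50 + 10
  50 = 5·10
so gcd(1110, 760) = 10.
Back-substitute for Bézout coefficients:
  10 = 60 - 1·50
  ... = 760·(19) + 1110·(-13)
Scale by 42279: one solution is (803301, -549627). Reduce x mod 111: (105, 309).
General: x = 105 + 111t, y = 309 - 76t.
x ≥ 0 ⇒ t ≥ 0; y ≥ 0 ⇒ t ≤ 4. So t ∈ [0, 4]: 5 solutions.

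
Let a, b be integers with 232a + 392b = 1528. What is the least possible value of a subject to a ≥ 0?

37

gcd(392, 232) = 8.
8 divides 1528, so solutions exist.
By Bézout, 232*(22) + 392*(-13) = 8.
Scale by 1528/8 = 191: (a₀, b₀) = (4202, -2483).
General solution: a = 4202 + 49t, b = -2483 - 29t for integer t.
a ≥ 0: smallest is 4202 mod 49 = 37 (at t = -85), with b = -18.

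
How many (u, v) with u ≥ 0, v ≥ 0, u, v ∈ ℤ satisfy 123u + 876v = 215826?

gcd(876, 123) = 3  (876 = 7×123 + 15, 123 = 8×15 + 3, 15 = 5×3).
Back-substituting, 123×(57) + 876×(-8) = 3.
Scale by 71942: one solution is (4100694, -575536). Reduce u mod 292: (138, 227).
General: u = 138 + 292t, v = 227 - 41t.
u ≥ 0 ⇒ t ≥ 0; v ≥ 0 ⇒ t ≤ 5. So t ∈ [0, 5]: 6 solutions.

6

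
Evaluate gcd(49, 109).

gcd(109, 49) = 1  (109 = 2·49 + 11, 49 = 4·11 + 5, 11 = 2·5 + 1, 5 = 5·1).

1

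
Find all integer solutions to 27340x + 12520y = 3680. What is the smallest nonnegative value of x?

gcd(27340, 12520):
  27340 = 2·12520 + 2300
  12520 = 5·2300 + 1020
  2300 = 2·1020 + 260
  1020 = 3·260 + 240
  260 = 1·240 + 20
  240 = 12·20
so gcd(27340, 12520) = 20.
20 divides 3680, so solutions exist.
Back-substitute for Bézout coefficients:
  20 = 260 - 1·240
  ... = 27340·(49) + 12520·(-107)
Scale by 3680/20 = 184: (x₀, y₀) = (9016, -19688).
General solution: x = 9016 + 626t, y = -19688 - 1367t for integer t.
x ≥ 0: smallest is 9016 mod 626 = 252 (at t = -14), with y = -550.

252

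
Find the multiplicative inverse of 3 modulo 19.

13

gcd(19, 3) = 1.
By Bézout, 3·(-6) + 19·(1) = 1.
So 3·-6 ≡ 1 (mod 19), and -6 mod 19 = 13.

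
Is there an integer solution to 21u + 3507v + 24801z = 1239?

gcd(3507, 21):
  3507 = 167×21
so gcd(3507, 21) = 21.
gcd(21, 24801) = 21.
21 divides 1239, so integer solutions exist.

yes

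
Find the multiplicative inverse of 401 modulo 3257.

gcd(3257, 401):
  3257 = 8×401 + 49
  401 = 8×49 + 9
  49 = 5×9 + 4
  9 = 2×4 + 1
  4 = 4×1
so gcd(3257, 401) = 1.
Back-substitute for Bézout coefficients:
  1 = 9 - 2×4
  ... = 401×(731) + 3257×(-90)
So 401×731 ≡ 1 (mod 3257), and 731 mod 3257 = 731.

731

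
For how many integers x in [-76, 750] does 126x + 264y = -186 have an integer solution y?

gcd(264, 126) = 6  (264 = 2·126 + 12, 126 = 10·12 + 6, 12 = 2·6).
Back-substituting, 126·(21) + 264·(-10) = 6.
Scale by -31: particular solution (-651, 310); reduce x mod 44: (9, -5).
General solution: x = 9 + 44t, y = -5 - 21t for integer t.
-76 ≤ 9 + 44t ≤ 750 gives t ∈ [-1, 16], which is 18 values.

18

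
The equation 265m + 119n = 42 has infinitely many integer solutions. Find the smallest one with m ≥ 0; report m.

gcd(265, 119):
  265 = 2*119 + 27
  119 = 4*27 + 11
  27 = 2*11 + 5
  11 = 2*5 + 1
  5 = 5*1
so gcd(265, 119) = 1.
1 divides 42, so solutions exist.
Back-substitute for Bézout coefficients:
  1 = 11 - 2*5
  ... = 265*(-22) + 119*(49)
Scale by 42/1 = 42: (m₀, n₀) = (-924, 2058).
General solution: m = -924 + 119t, n = 2058 - 265t for integer t.
m ≥ 0: smallest is -924 mod 119 = 28 (at t = 8), with n = -62.

28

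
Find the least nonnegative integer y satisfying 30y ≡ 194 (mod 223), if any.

gcd(223, 30):
  223 = 7×30 + 13
  30 = 2×13 + 4
  13 = 3×4 + 1
  4 = 4×1
so gcd(223, 30) = 1.
1 divides 194, so solutions exist.
Back-substitute for Bézout coefficients:
  1 = 13 - 3×4
  ... = 30×(-52) + 223×(7)
So 30×(-52) ≡ 1 (mod 223); multiply by 194: y ≡ -10088 (mod 223).
Smallest nonnegative: y = -10088 mod 223 = 170.

170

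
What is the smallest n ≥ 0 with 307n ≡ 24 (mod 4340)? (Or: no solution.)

gcd(4340, 307):
  4340 = 14*307 + 42
  307 = 7*42 + 13
  42 = 3*13 + 3
  13 = 4*3 + 1
  3 = 3*1
so gcd(4340, 307) = 1.
1 divides 24, so solutions exist.
Back-substitute for Bézout coefficients:
  1 = 13 - 4*3
  ... = 307*(1343) + 4340*(-95)
So 307*(1343) ≡ 1 (mod 4340); multiply by 24: n ≡ 32232 (mod 4340).
Smallest nonnegative: n = 32232 mod 4340 = 1852.

1852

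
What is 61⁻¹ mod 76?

5

gcd(76, 61) = 1.
By Bézout, 61×(5) + 76×(-4) = 1.
So 61×5 ≡ 1 (mod 76), and 5 mod 76 = 5.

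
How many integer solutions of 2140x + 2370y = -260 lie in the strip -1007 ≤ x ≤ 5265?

26

gcd(2370, 2140) = 10  (2370 = 1*2140 + 230, 2140 = 9*230 + 70, 230 = 3*70 + 20, 70 = 3*20 + 10, 20 = 2*10).
Back-substituting, 2140*(103) + 2370*(-93) = 10.
Scale by -26: particular solution (-2678, 2418); reduce x mod 237: (166, -150).
General solution: x = 166 + 237t, y = -150 - 214t for integer t.
-1007 ≤ 166 + 237t ≤ 5265 gives t ∈ [-4, 21], which is 26 values.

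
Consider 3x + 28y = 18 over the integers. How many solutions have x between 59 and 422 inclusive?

13

gcd(28, 3) = 1.
By Bézout, 3*(-9) + 28*(1) = 1.
Particular solution: (6, 0).
General solution: x = 6 + 28t, y = 0 - 3t for integer t.
59 ≤ 6 + 28t ≤ 422 gives t ∈ [2, 14], which is 13 values.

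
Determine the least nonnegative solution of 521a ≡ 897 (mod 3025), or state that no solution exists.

832

gcd(3025, 521) = 1  (3025 = 5·521 + 420, 521 = 1·420 + 101, 420 = 4·101 + 16, 101 = 6·16 + 5, 16 = 3·5 + 1, 5 = 5·1).
1 divides 897, so solutions exist.
Back-substituting, 521·(-569) + 3025·(98) = 1.
So 521·(-569) ≡ 1 (mod 3025); multiply by 897: a ≡ -510393 (mod 3025).
Smallest nonnegative: a = -510393 mod 3025 = 832.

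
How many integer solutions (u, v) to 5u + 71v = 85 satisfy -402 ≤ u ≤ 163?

8

gcd(71, 5) = 1  (71 = 14·5 + 1, 5 = 5·1).
Back-substituting, 5·(-14) + 71·(1) = 1.
Scale by 85: particular solution (-1190, 85); reduce u mod 71: (17, 0).
General solution: u = 17 + 71t, v = 0 - 5t for integer t.
-402 ≤ 17 + 71t ≤ 163 gives t ∈ [-5, 2], which is 8 values.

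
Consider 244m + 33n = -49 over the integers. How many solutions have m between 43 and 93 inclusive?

2

gcd(244, 33):
  244 = 7×33 + 13
  33 = 2×13 + 7
  13 = 1×7 + 6
  7 = 1×6 + 1
  6 = 6×1
so gcd(244, 33) = 1.
Back-substitute for Bézout coefficients:
  1 = 7 - 1×6
  ... = 244×(-5) + 33×(37)
Scale by -49: particular solution (245, -1813); reduce m mod 33: (14, -105).
General solution: m = 14 + 33t, n = -105 - 244t for integer t.
43 ≤ 14 + 33t ≤ 93 gives t ∈ [1, 2], which is 2 values.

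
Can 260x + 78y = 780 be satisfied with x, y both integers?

gcd(260, 78):
  260 = 3·78 + 26
  78 = 3·26
so gcd(260, 78) = 26.
26 divides 780, so integer solutions exist.

yes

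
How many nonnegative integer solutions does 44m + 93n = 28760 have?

7

gcd(93, 44) = 1  (93 = 2×44 + 5, 44 = 8×5 + 4, 5 = 1×4 + 1, 4 = 4×1).
Back-substituting, 44×(-19) + 93×(9) = 1.
Scale by 28760: one solution is (-546440, 258840). Reduce m mod 93: (28, 296).
General: m = 28 + 93t, n = 296 - 44t.
m ≥ 0 ⇒ t ≥ 0; n ≥ 0 ⇒ t ≤ 6. So t ∈ [0, 6]: 7 solutions.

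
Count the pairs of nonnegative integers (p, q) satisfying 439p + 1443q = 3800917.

gcd(1443, 439) = 1  (1443 = 3·439 + 126, 439 = 3·126 + 61, 126 = 2·61 + 4, 61 = 15·4 + 1, 4 = 4·1).
Back-substituting, 439·(355) + 1443·(-108) = 1.
Scale by 3800917: one solution is (1349325535, -410499036). Reduce p mod 1443: (766, 2401).
General: p = 766 + 1443t, q = 2401 - 439t.
p ≥ 0 ⇒ t ≥ 0; q ≥ 0 ⇒ t ≤ 5. So t ∈ [0, 5]: 6 solutions.

6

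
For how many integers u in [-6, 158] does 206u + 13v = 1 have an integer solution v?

12

gcd(206, 13) = 1  (206 = 15*13 + 11, 13 = 1*11 + 2, 11 = 5*2 + 1, 2 = 2*1).
Back-substituting, 206*(6) + 13*(-95) = 1.
Scale by 1: particular solution (6, -95); reduce u mod 13: (6, -95).
General solution: u = 6 + 13t, v = -95 - 206t for integer t.
-6 ≤ 6 + 13t ≤ 158 gives t ∈ [0, 11], which is 12 values.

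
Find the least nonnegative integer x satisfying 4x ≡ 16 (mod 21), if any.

4

gcd(21, 4) = 1  (21 = 5×4 + 1, 4 = 4×1).
1 divides 16, so solutions exist.
Back-substituting, 4×(-5) + 21×(1) = 1.
So 4×(-5) ≡ 1 (mod 21); multiply by 16: x ≡ -80 (mod 21).
Smallest nonnegative: x = -80 mod 21 = 4.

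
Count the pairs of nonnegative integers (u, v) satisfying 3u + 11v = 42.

2

gcd(11, 3) = 1  (11 = 3×3 + 2, 3 = 1×2 + 1, 2 = 2×1).
Back-substituting, 3×(4) + 11×(-1) = 1.
Scale by 42: one solution is (168, -42). Reduce u mod 11: (3, 3).
General: u = 3 + 11t, v = 3 - 3t.
u ≥ 0 ⇒ t ≥ 0; v ≥ 0 ⇒ t ≤ 1. So t ∈ [0, 1]: 2 solutions.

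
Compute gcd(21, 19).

gcd(21, 19):
  21 = 1*19 + 2
  19 = 9*2 + 1
  2 = 2*1
so gcd(21, 19) = 1.

1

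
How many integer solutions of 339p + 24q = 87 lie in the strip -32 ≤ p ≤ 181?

gcd(339, 24) = 3  (339 = 14*24 + 3, 24 = 8*3).
Back-substituting, 339*(1) + 24*(-14) = 3.
Scale by 29: particular solution (29, -406); reduce p mod 8: (5, -67).
General solution: p = 5 + 8t, q = -67 - 113t for integer t.
-32 ≤ 5 + 8t ≤ 181 gives t ∈ [-4, 22], which is 27 values.

27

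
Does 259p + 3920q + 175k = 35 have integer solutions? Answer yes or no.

gcd(3920, 259):
  3920 = 15·259 + 35
  259 = 7·35 + 14
  35 = 2·14 + 7
  14 = 2·7
so gcd(3920, 259) = 7.
gcd(7, 175) = 7.
7 divides 35, so integer solutions exist.

yes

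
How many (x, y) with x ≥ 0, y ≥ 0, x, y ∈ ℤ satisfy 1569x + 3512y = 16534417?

gcd(3512, 1569) = 1  (3512 = 2*1569 + 374, 1569 = 4*374 + 73, 374 = 5*73 + 9, 73 = 8*9 + 1, 9 = 9*1).
Back-substituting, 1569*(385) + 3512*(-172) = 1.
Scale by 16534417: one solution is (6365750545, -2843919724). Reduce x mod 3512: (1193, 4175).
General: x = 1193 + 3512t, y = 4175 - 1569t.
x ≥ 0 ⇒ t ≥ 0; y ≥ 0 ⇒ t ≤ 2. So t ∈ [0, 2]: 3 solutions.

3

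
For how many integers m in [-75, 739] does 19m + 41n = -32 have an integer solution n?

20

gcd(41, 19) = 1  (41 = 2×19 + 3, 19 = 6×3 + 1, 3 = 3×1).
Back-substituting, 19×(13) + 41×(-6) = 1.
Scale by -32: particular solution (-416, 192); reduce m mod 41: (35, -17).
General solution: m = 35 + 41t, n = -17 - 19t for integer t.
-75 ≤ 35 + 41t ≤ 739 gives t ∈ [-2, 17], which is 20 values.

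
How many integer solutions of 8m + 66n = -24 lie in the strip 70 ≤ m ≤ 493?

13

gcd(66, 8):
  66 = 8*8 + 2
  8 = 4*2
so gcd(66, 8) = 2.
Back-substitute for Bézout coefficients:
  2 = 66 - 8*8
  ... = 8*(-8) + 66*(1)
Scale by -12: particular solution (96, -12); reduce m mod 33: (30, -4).
General solution: m = 30 + 33t, n = -4 - 4t for integer t.
70 ≤ 30 + 33t ≤ 493 gives t ∈ [2, 14], which is 13 values.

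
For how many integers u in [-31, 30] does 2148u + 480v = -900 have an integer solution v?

2

gcd(2148, 480) = 12  (2148 = 4×480 + 228, 480 = 2×228 + 24, 228 = 9×24 + 12, 24 = 2×12).
Back-substituting, 2148×(19) + 480×(-85) = 12.
Scale by -75: particular solution (-1425, 6375); reduce u mod 40: (15, -69).
General solution: u = 15 + 40t, v = -69 - 179t for integer t.
-31 ≤ 15 + 40t ≤ 30 gives t ∈ [-1, 0], which is 2 values.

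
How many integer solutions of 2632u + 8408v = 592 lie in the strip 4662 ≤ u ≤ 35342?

gcd(8408, 2632) = 8.
By Bézout, 2632×(-115) + 8408×(36) = 8.
Particular solution: (949, -297).
General solution: u = 949 + 1051t, v = -297 - 329t for integer t.
4662 ≤ 949 + 1051t ≤ 35342 gives t ∈ [4, 32], which is 29 values.

29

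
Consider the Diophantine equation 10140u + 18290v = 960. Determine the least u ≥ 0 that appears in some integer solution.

1591

gcd(18290, 10140) = 10.
10 divides 960, so solutions exist.
By Bézout, 10140*(-193) + 18290*(107) = 10.
Scale by 960/10 = 96: (u₀, v₀) = (-18528, 10272).
General solution: u = -18528 + 1829t, v = 10272 - 1014t for integer t.
u ≥ 0: smallest is -18528 mod 1829 = 1591 (at t = 11), with v = -882.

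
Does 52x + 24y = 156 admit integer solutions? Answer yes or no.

yes

gcd(52, 24):
  52 = 2·24 + 4
  24 = 6·4
so gcd(52, 24) = 4.
4 divides 156, so integer solutions exist.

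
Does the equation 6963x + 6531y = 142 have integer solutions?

no

gcd(6963, 6531):
  6963 = 1×6531 + 432
  6531 = 15×432 + 51
  432 = 8×51 + 24
  51 = 2×24 + 3
  24 = 8×3
so gcd(6963, 6531) = 3.
3 does not divide 142 (remainder 1), so no integer solutions.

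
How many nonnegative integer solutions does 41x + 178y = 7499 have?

1

gcd(178, 41) = 1.
By Bézout, 41*(-13) + 178*(3) = 1.
One solution: (57, 29).
General: x = 57 + 178t, y = 29 - 41t.
x ≥ 0 ⇒ t ≥ 0; y ≥ 0 ⇒ t ≤ 0. So t ∈ [0, 0]: 1 solution.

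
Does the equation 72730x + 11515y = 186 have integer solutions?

gcd(72730, 11515) = 35  (72730 = 6*11515 + 3640, 11515 = 3*3640 + 595, 3640 = 6*595 + 70, 595 = 8*70 + 35, 70 = 2*35).
35 does not divide 186 (remainder 11), so no integer solutions.

no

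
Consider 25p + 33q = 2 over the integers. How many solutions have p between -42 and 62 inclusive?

3

gcd(33, 25) = 1.
By Bézout, 25*(4) + 33*(-3) = 1.
Particular solution: (8, -6).
General solution: p = 8 + 33t, q = -6 - 25t for integer t.
-42 ≤ 8 + 33t ≤ 62 gives t ∈ [-1, 1], which is 3 values.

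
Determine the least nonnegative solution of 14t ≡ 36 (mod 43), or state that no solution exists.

21

gcd(43, 14):
  43 = 3*14 + 1
  14 = 14*1
so gcd(43, 14) = 1.
1 divides 36, so solutions exist.
Back-substitute for Bézout coefficients:
  1 = 43 - 3*14
  ... = 14*(-3) + 43*(1)
So 14*(-3) ≡ 1 (mod 43); multiply by 36: t ≡ -108 (mod 43).
Smallest nonnegative: t = -108 mod 43 = 21.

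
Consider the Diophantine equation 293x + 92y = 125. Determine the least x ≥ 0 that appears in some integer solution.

29

gcd(293, 92):
  293 = 3·92 + 17
  92 = 5·17 + 7
  17 = 2·7 + 3
  7 = 2·3 + 1
  3 = 3·1
so gcd(293, 92) = 1.
1 divides 125, so solutions exist.
Back-substitute for Bézout coefficients:
  1 = 7 - 2·3
  ... = 293·(-27) + 92·(86)
Scale by 125/1 = 125: (x₀, y₀) = (-3375, 10750).
General solution: x = -3375 + 92t, y = 10750 - 293t for integer t.
x ≥ 0: smallest is -3375 mod 92 = 29 (at t = 37), with y = -91.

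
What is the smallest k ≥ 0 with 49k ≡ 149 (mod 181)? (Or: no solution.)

88

gcd(181, 49) = 1  (181 = 3*49 + 34, 49 = 1*34 + 15, 34 = 2*15 + 4, 15 = 3*4 + 3, 4 = 1*3 + 1, 3 = 3*1).
1 divides 149, so solutions exist.
Back-substituting, 49*(-48) + 181*(13) = 1.
So 49*(-48) ≡ 1 (mod 181); multiply by 149: k ≡ -7152 (mod 181).
Smallest nonnegative: k = -7152 mod 181 = 88.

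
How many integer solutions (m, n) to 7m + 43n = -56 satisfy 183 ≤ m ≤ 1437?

gcd(43, 7) = 1.
By Bézout, 7*(-6) + 43*(1) = 1.
Particular solution: (35, -7).
General solution: m = 35 + 43t, n = -7 - 7t for integer t.
183 ≤ 35 + 43t ≤ 1437 gives t ∈ [4, 32], which is 29 values.

29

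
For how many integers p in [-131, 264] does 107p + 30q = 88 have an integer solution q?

gcd(107, 30) = 1.
By Bézout, 107·(-7) + 30·(25) = 1.
Particular solution: (14, -47).
General solution: p = 14 + 30t, q = -47 - 107t for integer t.
-131 ≤ 14 + 30t ≤ 264 gives t ∈ [-4, 8], which is 13 values.

13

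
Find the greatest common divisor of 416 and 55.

gcd(416, 55):
  416 = 7×55 + 31
  55 = 1×31 + 24
  31 = 1×24 + 7
  24 = 3×7 + 3
  7 = 2×3 + 1
  3 = 3×1
so gcd(416, 55) = 1.

1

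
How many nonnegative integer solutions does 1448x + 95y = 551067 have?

gcd(1448, 95) = 1.
By Bézout, 1448·(-33) + 95·(503) = 1.
One solution: (69, 4749).
General: x = 69 + 95t, y = 4749 - 1448t.
x ≥ 0 ⇒ t ≥ 0; y ≥ 0 ⇒ t ≤ 3. So t ∈ [0, 3]: 4 solutions.

4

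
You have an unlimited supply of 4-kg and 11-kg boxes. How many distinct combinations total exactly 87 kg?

2

Need nonnegative integers with 4j + 11k = 87.
gcd(4, 11) = 1, and 4·(3) + 11·(-1) = 1.
So (j₀, k₀) = (261, -87); general j = 261 + 11t, k = -87 - 4t.
j ≥ 0 ⇒ t ≥ -23; k ≥ 0 ⇒ t ≤ -22. That's 2 values of t.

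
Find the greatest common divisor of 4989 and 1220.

1

gcd(4989, 1220):
  4989 = 4·1220 + 109
  1220 = 11·109 + 21
  109 = 5·21 + 4
  21 = 5·4 + 1
  4 = 4·1
so gcd(4989, 1220) = 1.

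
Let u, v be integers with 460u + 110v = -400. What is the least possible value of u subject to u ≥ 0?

2

gcd(460, 110) = 10.
10 divides -400, so solutions exist.
By Bézout, 460·(-5) + 110·(21) = 10.
Scale by -400/10 = -40: (u₀, v₀) = (200, -840).
General solution: u = 200 + 11t, v = -840 - 46t for integer t.
u ≥ 0: smallest is 200 mod 11 = 2 (at t = -18), with v = -12.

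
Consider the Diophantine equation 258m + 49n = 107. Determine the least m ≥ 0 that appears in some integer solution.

gcd(258, 49):
  258 = 5*49 + 13
  49 = 3*13 + 10
  13 = 1*10 + 3
  10 = 3*3 + 1
  3 = 3*1
so gcd(258, 49) = 1.
1 divides 107, so solutions exist.
Back-substitute for Bézout coefficients:
  1 = 10 - 3*3
  ... = 258*(-15) + 49*(79)
Scale by 107/1 = 107: (m₀, n₀) = (-1605, 8453).
General solution: m = -1605 + 49t, n = 8453 - 258t for integer t.
m ≥ 0: smallest is -1605 mod 49 = 12 (at t = 33), with n = -61.

12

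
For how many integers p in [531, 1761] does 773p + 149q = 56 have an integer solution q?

gcd(773, 149):
  773 = 5·149 + 28
  149 = 5·28 + 9
  28 = 3·9 + 1
  9 = 9·1
so gcd(773, 149) = 1.
Back-substitute for Bézout coefficients:
  1 = 28 - 3·9
  ... = 773·(16) + 149·(-83)
Scale by 56: particular solution (896, -4648); reduce p mod 149: (2, -10).
General solution: p = 2 + 149t, q = -10 - 773t for integer t.
531 ≤ 2 + 149t ≤ 1761 gives t ∈ [4, 11], which is 8 values.

8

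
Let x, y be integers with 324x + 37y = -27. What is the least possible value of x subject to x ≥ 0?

3

gcd(324, 37):
  324 = 8×37 + 28
  37 = 1×28 + 9
  28 = 3×9 + 1
  9 = 9×1
so gcd(324, 37) = 1.
1 divides -27, so solutions exist.
Back-substitute for Bézout coefficients:
  1 = 28 - 3×9
  ... = 324×(4) + 37×(-35)
Scale by -27/1 = -27: (x₀, y₀) = (-108, 945).
General solution: x = -108 + 37t, y = 945 - 324t for integer t.
x ≥ 0: smallest is -108 mod 37 = 3 (at t = 3), with y = -27.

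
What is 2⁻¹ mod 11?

gcd(11, 2) = 1  (11 = 5·2 + 1, 2 = 2·1).
Back-substituting, 2·(-5) + 11·(1) = 1.
So 2·-5 ≡ 1 (mod 11), and -5 mod 11 = 6.

6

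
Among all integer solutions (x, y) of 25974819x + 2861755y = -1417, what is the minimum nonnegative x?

gcd(25974819, 2861755):
  25974819 = 9×2861755 + 219024
  2861755 = 13×219024 + 14443
  219024 = 15×14443 + 2379
  14443 = 6×2379 + 169
  2379 = 14×169 + 13
  169 = 13×13
so gcd(25974819, 2861755) = 13.
13 divides -1417, so solutions exist.
Back-substitute for Bézout coefficients:
  13 = 2379 - 14×169
  ... = 25974819×(16842) + 2861755×(-152867)
Scale by -1417/13 = -109: (x₀, y₀) = (-1835778, 16662503).
General solution: x = -1835778 + 220135t, y = 16662503 - 1998063t for integer t.
x ≥ 0: smallest is -1835778 mod 220135 = 145437 (at t = 9), with y = -1320064.

145437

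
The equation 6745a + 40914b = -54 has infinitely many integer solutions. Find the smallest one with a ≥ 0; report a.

gcd(40914, 6745):
  40914 = 6*6745 + 444
  6745 = 15*444 + 85
  444 = 5*85 + 19
  85 = 4*19 + 9
  19 = 2*9 + 1
  9 = 9*1
so gcd(40914, 6745) = 1.
1 divides -54, so solutions exist.
Back-substitute for Bézout coefficients:
  1 = 19 - 2*9
  ... = 6745*(-4331) + 40914*(714)
Scale by -54/1 = -54: (a₀, b₀) = (233874, -38556).
General solution: a = 233874 + 40914t, b = -38556 - 6745t for integer t.
a ≥ 0: smallest is 233874 mod 40914 = 29304 (at t = -5), with b = -4831.

29304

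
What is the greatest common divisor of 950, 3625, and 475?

gcd(3625, 950):
  3625 = 3*950 + 775
  950 = 1*775 + 175
  775 = 4*175 + 75
  175 = 2*75 + 25
  75 = 3*25
so gcd(3625, 950) = 25.
gcd(25, 475) = 25.

25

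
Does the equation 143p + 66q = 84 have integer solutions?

gcd(143, 66):
  143 = 2*66 + 11
  66 = 6*11
so gcd(143, 66) = 11.
11 does not divide 84 (remainder 7), so no integer solutions.

no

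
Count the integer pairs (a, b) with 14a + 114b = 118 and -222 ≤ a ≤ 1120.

gcd(114, 14):
  114 = 8·14 + 2
  14 = 7·2
so gcd(114, 14) = 2.
Back-substitute for Bézout coefficients:
  2 = 114 - 8·14
  ... = 14·(-8) + 114·(1)
Scale by 59: particular solution (-472, 59); reduce a mod 57: (41, -4).
General solution: a = 41 + 57t, b = -4 - 7t for integer t.
-222 ≤ 41 + 57t ≤ 1120 gives t ∈ [-4, 18], which is 23 values.

23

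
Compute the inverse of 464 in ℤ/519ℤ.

368

gcd(519, 464) = 1.
By Bézout, 464×(-151) + 519×(135) = 1.
So 464×-151 ≡ 1 (mod 519), and -151 mod 519 = 368.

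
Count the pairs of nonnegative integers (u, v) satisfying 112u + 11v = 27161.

22

gcd(112, 11) = 1.
By Bézout, 112×(-5) + 11×(51) = 1.
One solution: (1, 2459).
General: u = 1 + 11t, v = 2459 - 112t.
u ≥ 0 ⇒ t ≥ 0; v ≥ 0 ⇒ t ≤ 21. So t ∈ [0, 21]: 22 solutions.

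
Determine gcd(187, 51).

17

gcd(187, 51) = 17  (187 = 3·51 + 34, 51 = 1·34 + 17, 34 = 2·17).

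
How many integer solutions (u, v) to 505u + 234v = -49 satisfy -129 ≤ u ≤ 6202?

27

gcd(505, 234) = 1.
By Bézout, 505×(19) + 234×(-41) = 1.
Particular solution: (5, -11).
General solution: u = 5 + 234t, v = -11 - 505t for integer t.
-129 ≤ 5 + 234t ≤ 6202 gives t ∈ [0, 26], which is 27 values.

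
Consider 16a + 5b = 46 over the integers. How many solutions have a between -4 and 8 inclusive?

gcd(16, 5) = 1.
By Bézout, 16*(1) + 5*(-3) = 1.
Particular solution: (1, 6).
General solution: a = 1 + 5t, b = 6 - 16t for integer t.
-4 ≤ 1 + 5t ≤ 8 gives t ∈ [-1, 1], which is 3 values.

3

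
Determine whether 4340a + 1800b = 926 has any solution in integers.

gcd(4340, 1800) = 20.
20 does not divide 926 (remainder 6), so no integer solutions.

no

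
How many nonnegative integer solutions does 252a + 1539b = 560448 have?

14

gcd(1539, 252):
  1539 = 6·252 + 27
  252 = 9·27 + 9
  27 = 3·9
so gcd(1539, 252) = 9.
Back-substitute for Bézout coefficients:
  9 = 252 - 9·27
  ... = 252·(55) + 1539·(-9)
Scale by 62272: one solution is (3424960, -560448). Reduce a mod 171: (1, 364).
General: a = 1 + 171t, b = 364 - 28t.
a ≥ 0 ⇒ t ≥ 0; b ≥ 0 ⇒ t ≤ 13. So t ∈ [0, 13]: 14 solutions.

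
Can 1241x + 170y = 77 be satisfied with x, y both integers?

gcd(1241, 170) = 17  (1241 = 7*170 + 51, 170 = 3*51 + 17, 51 = 3*17).
17 does not divide 77 (remainder 9), so no integer solutions.

no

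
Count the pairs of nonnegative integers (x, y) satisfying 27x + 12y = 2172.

gcd(27, 12) = 3  (27 = 2·12 + 3, 12 = 4·3).
Back-substituting, 27·(1) + 12·(-2) = 3.
Scale by 724: one solution is (724, -1448). Reduce x mod 4: (0, 181).
General: x = 0 + 4t, y = 181 - 9t.
x ≥ 0 ⇒ t ≥ 0; y ≥ 0 ⇒ t ≤ 20. So t ∈ [0, 20]: 21 solutions.

21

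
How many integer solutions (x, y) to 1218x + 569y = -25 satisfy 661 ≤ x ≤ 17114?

29

gcd(1218, 569) = 1  (1218 = 2·569 + 80, 569 = 7·80 + 9, 80 = 8·9 + 8, 9 = 1·8 + 1, 8 = 8·1).
Back-substituting, 1218·(-64) + 569·(137) = 1.
Scale by -25: particular solution (1600, -3425); reduce x mod 569: (462, -989).
General solution: x = 462 + 569t, y = -989 - 1218t for integer t.
661 ≤ 462 + 569t ≤ 17114 gives t ∈ [1, 29], which is 29 values.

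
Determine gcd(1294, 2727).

1

gcd(2727, 1294) = 1  (2727 = 2*1294 + 139, 1294 = 9*139 + 43, 139 = 3*43 + 10, 43 = 4*10 + 3, 10 = 3*3 + 1, 3 = 3*1).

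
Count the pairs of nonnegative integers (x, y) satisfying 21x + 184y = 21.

gcd(184, 21) = 1  (184 = 8*21 + 16, 21 = 1*16 + 5, 16 = 3*5 + 1, 5 = 5*1).
Back-substituting, 21*(-35) + 184*(4) = 1.
Scale by 21: one solution is (-735, 84). Reduce x mod 184: (1, 0).
General: x = 1 + 184t, y = 0 - 21t.
x ≥ 0 ⇒ t ≥ 0; y ≥ 0 ⇒ t ≤ 0. So t ∈ [0, 0]: 1 solution.

1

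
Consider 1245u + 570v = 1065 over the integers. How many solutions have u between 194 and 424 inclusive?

6

gcd(1245, 570) = 15.
By Bézout, 1245×(11) + 570×(-24) = 15.
Particular solution: (21, -44).
General solution: u = 21 + 38t, v = -44 - 83t for integer t.
194 ≤ 21 + 38t ≤ 424 gives t ∈ [5, 10], which is 6 values.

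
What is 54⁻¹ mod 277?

118

gcd(277, 54) = 1  (277 = 5×54 + 7, 54 = 7×7 + 5, 7 = 1×5 + 2, 5 = 2×2 + 1, 2 = 2×1).
Back-substituting, 54×(118) + 277×(-23) = 1.
So 54×118 ≡ 1 (mod 277), and 118 mod 277 = 118.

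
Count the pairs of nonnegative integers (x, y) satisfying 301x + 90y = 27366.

gcd(301, 90) = 1  (301 = 3·90 + 31, 90 = 2·31 + 28, 31 = 1·28 + 3, 28 = 9·3 + 1, 3 = 3·1).
Back-substituting, 301·(-29) + 90·(97) = 1.
Scale by 27366: one solution is (-793614, 2654502). Reduce x mod 90: (6, 284).
General: x = 6 + 90t, y = 284 - 301t.
x ≥ 0 ⇒ t ≥ 0; y ≥ 0 ⇒ t ≤ 0. So t ∈ [0, 0]: 1 solution.

1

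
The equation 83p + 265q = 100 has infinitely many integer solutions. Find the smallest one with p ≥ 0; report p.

gcd(265, 83) = 1  (265 = 3*83 + 16, 83 = 5*16 + 3, 16 = 5*3 + 1, 3 = 3*1).
1 divides 100, so solutions exist.
Back-substituting, 83*(-83) + 265*(26) = 1.
Scale by 100/1 = 100: (p₀, q₀) = (-8300, 2600).
General solution: p = -8300 + 265t, q = 2600 - 83t for integer t.
p ≥ 0: smallest is -8300 mod 265 = 180 (at t = 32), with q = -56.

180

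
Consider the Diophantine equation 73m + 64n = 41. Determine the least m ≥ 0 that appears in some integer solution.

gcd(73, 64) = 1  (73 = 1×64 + 9, 64 = 7×9 + 1, 9 = 9×1).
1 divides 41, so solutions exist.
Back-substituting, 73×(-7) + 64×(8) = 1.
Scale by 41/1 = 41: (m₀, n₀) = (-287, 328).
General solution: m = -287 + 64t, n = 328 - 73t for integer t.
m ≥ 0: smallest is -287 mod 64 = 33 (at t = 5), with n = -37.

33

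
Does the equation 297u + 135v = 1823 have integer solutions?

no

gcd(297, 135) = 27  (297 = 2*135 + 27, 135 = 5*27).
27 does not divide 1823 (remainder 14), so no integer solutions.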